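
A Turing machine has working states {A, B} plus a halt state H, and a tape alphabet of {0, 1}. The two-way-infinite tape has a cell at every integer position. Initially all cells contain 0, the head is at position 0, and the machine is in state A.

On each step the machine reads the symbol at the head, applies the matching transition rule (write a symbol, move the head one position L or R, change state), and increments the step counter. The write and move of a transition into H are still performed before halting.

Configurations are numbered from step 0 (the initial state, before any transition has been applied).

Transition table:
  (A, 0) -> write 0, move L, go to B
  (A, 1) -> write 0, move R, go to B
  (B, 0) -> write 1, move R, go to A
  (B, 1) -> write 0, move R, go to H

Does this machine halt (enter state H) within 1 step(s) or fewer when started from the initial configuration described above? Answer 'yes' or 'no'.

Answer: no

Derivation:
Step 1: in state A at pos 0, read 0 -> (A,0)->write 0,move L,goto B. Now: state=B, head=-1, tape[-2..1]=0000 (head:  ^)
After 1 step(s): state = B (not H) -> not halted within 1 -> no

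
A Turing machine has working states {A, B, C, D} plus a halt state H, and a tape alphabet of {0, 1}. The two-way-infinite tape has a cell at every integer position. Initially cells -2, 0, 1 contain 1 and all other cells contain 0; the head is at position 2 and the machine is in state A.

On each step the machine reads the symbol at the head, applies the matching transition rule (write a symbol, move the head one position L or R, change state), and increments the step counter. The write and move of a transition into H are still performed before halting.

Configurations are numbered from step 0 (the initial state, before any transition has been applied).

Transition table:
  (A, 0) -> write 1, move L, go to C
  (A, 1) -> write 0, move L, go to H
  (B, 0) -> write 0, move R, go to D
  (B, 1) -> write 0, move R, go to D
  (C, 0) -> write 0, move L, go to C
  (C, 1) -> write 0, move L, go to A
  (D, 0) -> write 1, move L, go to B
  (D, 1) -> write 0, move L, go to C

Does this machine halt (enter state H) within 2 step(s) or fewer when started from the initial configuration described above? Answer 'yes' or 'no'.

Answer: no

Derivation:
Step 1: in state A at pos 2, read 0 -> (A,0)->write 1,move L,goto C. Now: state=C, head=1, tape[-3..3]=0101110 (head:     ^)
Step 2: in state C at pos 1, read 1 -> (C,1)->write 0,move L,goto A. Now: state=A, head=0, tape[-3..3]=0101010 (head:    ^)
After 2 step(s): state = A (not H) -> not halted within 2 -> no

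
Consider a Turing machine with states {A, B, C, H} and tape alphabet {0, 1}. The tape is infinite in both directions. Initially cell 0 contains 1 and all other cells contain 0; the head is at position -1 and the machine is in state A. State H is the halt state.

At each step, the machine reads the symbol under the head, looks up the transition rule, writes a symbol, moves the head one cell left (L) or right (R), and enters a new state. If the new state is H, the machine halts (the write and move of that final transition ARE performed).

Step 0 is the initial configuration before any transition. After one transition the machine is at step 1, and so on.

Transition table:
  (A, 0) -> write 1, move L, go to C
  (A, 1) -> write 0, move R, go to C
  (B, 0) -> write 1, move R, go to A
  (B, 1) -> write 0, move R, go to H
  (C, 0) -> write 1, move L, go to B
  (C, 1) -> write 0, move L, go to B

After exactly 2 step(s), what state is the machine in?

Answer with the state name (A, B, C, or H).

Answer: B

Derivation:
Step 1: in state A at pos -1, read 0 -> (A,0)->write 1,move L,goto C. Now: state=C, head=-2, tape[-3..1]=00110 (head:  ^)
Step 2: in state C at pos -2, read 0 -> (C,0)->write 1,move L,goto B. Now: state=B, head=-3, tape[-4..1]=001110 (head:  ^)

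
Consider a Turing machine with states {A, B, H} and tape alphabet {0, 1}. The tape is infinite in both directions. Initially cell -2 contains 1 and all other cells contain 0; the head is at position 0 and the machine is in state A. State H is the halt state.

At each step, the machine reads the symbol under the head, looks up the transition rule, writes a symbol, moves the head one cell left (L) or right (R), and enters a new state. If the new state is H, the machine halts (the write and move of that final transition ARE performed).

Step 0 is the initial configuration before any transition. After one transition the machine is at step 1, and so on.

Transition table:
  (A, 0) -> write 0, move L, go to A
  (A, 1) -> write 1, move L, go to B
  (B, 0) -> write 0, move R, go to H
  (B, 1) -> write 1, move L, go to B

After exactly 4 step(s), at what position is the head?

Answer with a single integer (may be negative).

Step 1: in state A at pos 0, read 0 -> (A,0)->write 0,move L,goto A. Now: state=A, head=-1, tape[-3..1]=01000 (head:   ^)
Step 2: in state A at pos -1, read 0 -> (A,0)->write 0,move L,goto A. Now: state=A, head=-2, tape[-3..1]=01000 (head:  ^)
Step 3: in state A at pos -2, read 1 -> (A,1)->write 1,move L,goto B. Now: state=B, head=-3, tape[-4..1]=001000 (head:  ^)
Step 4: in state B at pos -3, read 0 -> (B,0)->write 0,move R,goto H. Now: state=H, head=-2, tape[-4..1]=001000 (head:   ^)

Answer: -2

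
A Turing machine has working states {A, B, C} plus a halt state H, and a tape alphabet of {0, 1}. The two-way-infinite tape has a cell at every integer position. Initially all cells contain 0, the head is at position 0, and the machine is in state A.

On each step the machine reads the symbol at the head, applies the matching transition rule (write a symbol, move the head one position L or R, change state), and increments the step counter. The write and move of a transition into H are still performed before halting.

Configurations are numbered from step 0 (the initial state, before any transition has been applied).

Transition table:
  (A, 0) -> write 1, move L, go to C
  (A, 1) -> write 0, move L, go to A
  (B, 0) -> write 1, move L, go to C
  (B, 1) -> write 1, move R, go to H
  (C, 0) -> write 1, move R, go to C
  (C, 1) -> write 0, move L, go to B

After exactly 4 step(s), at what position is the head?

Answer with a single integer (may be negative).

Step 1: in state A at pos 0, read 0 -> (A,0)->write 1,move L,goto C. Now: state=C, head=-1, tape[-2..1]=0010 (head:  ^)
Step 2: in state C at pos -1, read 0 -> (C,0)->write 1,move R,goto C. Now: state=C, head=0, tape[-2..1]=0110 (head:   ^)
Step 3: in state C at pos 0, read 1 -> (C,1)->write 0,move L,goto B. Now: state=B, head=-1, tape[-2..1]=0100 (head:  ^)
Step 4: in state B at pos -1, read 1 -> (B,1)->write 1,move R,goto H. Now: state=H, head=0, tape[-2..1]=0100 (head:   ^)

Answer: 0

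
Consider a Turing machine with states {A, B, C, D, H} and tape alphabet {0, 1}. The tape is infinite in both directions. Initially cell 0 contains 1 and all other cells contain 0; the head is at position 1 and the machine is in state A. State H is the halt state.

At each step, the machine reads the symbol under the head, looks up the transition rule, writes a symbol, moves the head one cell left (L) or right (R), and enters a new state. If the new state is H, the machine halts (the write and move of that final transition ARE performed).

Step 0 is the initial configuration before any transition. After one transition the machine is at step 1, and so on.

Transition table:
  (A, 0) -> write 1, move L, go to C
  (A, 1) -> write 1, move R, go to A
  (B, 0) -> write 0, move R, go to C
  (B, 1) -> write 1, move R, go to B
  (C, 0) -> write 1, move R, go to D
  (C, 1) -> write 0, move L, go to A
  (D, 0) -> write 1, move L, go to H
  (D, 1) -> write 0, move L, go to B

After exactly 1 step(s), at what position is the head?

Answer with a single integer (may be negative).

Step 1: in state A at pos 1, read 0 -> (A,0)->write 1,move L,goto C. Now: state=C, head=0, tape[-1..2]=0110 (head:  ^)

Answer: 0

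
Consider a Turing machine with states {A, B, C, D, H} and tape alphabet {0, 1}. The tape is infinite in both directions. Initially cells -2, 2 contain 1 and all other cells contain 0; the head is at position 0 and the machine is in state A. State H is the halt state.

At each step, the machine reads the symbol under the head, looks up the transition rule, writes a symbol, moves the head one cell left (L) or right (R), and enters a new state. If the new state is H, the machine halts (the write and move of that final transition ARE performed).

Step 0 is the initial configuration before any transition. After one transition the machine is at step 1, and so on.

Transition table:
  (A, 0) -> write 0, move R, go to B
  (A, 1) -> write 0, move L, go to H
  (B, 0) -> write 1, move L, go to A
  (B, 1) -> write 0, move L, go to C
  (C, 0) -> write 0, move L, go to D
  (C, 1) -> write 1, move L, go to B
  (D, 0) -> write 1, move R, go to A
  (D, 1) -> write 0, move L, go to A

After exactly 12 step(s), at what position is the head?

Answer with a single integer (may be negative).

Answer: -2

Derivation:
Step 1: in state A at pos 0, read 0 -> (A,0)->write 0,move R,goto B. Now: state=B, head=1, tape[-3..3]=0100010 (head:     ^)
Step 2: in state B at pos 1, read 0 -> (B,0)->write 1,move L,goto A. Now: state=A, head=0, tape[-3..3]=0100110 (head:    ^)
Step 3: in state A at pos 0, read 0 -> (A,0)->write 0,move R,goto B. Now: state=B, head=1, tape[-3..3]=0100110 (head:     ^)
Step 4: in state B at pos 1, read 1 -> (B,1)->write 0,move L,goto C. Now: state=C, head=0, tape[-3..3]=0100010 (head:    ^)
Step 5: in state C at pos 0, read 0 -> (C,0)->write 0,move L,goto D. Now: state=D, head=-1, tape[-3..3]=0100010 (head:   ^)
Step 6: in state D at pos -1, read 0 -> (D,0)->write 1,move R,goto A. Now: state=A, head=0, tape[-3..3]=0110010 (head:    ^)
Step 7: in state A at pos 0, read 0 -> (A,0)->write 0,move R,goto B. Now: state=B, head=1, tape[-3..3]=0110010 (head:     ^)
Step 8: in state B at pos 1, read 0 -> (B,0)->write 1,move L,goto A. Now: state=A, head=0, tape[-3..3]=0110110 (head:    ^)
Step 9: in state A at pos 0, read 0 -> (A,0)->write 0,move R,goto B. Now: state=B, head=1, tape[-3..3]=0110110 (head:     ^)
Step 10: in state B at pos 1, read 1 -> (B,1)->write 0,move L,goto C. Now: state=C, head=0, tape[-3..3]=0110010 (head:    ^)
Step 11: in state C at pos 0, read 0 -> (C,0)->write 0,move L,goto D. Now: state=D, head=-1, tape[-3..3]=0110010 (head:   ^)
Step 12: in state D at pos -1, read 1 -> (D,1)->write 0,move L,goto A. Now: state=A, head=-2, tape[-3..3]=0100010 (head:  ^)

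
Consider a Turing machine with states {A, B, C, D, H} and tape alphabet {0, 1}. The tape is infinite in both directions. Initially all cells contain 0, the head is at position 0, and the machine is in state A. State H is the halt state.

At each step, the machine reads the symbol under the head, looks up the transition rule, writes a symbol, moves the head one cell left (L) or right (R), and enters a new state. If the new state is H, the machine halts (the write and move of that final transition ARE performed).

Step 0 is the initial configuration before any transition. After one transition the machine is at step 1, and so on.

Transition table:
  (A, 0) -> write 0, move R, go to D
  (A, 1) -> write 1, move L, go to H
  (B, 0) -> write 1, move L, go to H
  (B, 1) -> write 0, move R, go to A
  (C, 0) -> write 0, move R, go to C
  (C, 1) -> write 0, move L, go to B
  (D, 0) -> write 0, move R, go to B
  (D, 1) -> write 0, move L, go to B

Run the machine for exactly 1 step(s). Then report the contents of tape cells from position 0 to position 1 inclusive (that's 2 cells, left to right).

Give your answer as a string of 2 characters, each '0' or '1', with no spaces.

Answer: 00

Derivation:
Step 1: in state A at pos 0, read 0 -> (A,0)->write 0,move R,goto D. Now: state=D, head=1, tape[-1..2]=0000 (head:   ^)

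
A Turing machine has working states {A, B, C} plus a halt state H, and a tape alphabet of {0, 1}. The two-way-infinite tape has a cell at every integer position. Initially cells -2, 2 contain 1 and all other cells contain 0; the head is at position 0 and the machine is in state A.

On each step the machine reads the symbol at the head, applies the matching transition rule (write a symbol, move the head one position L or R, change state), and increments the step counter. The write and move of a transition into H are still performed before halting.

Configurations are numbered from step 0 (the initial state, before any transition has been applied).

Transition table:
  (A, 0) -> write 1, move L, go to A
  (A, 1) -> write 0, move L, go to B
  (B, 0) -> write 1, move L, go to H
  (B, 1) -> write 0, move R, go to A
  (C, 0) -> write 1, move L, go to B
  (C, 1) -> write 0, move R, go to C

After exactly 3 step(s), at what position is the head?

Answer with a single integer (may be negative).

Step 1: in state A at pos 0, read 0 -> (A,0)->write 1,move L,goto A. Now: state=A, head=-1, tape[-3..3]=0101010 (head:   ^)
Step 2: in state A at pos -1, read 0 -> (A,0)->write 1,move L,goto A. Now: state=A, head=-2, tape[-3..3]=0111010 (head:  ^)
Step 3: in state A at pos -2, read 1 -> (A,1)->write 0,move L,goto B. Now: state=B, head=-3, tape[-4..3]=00011010 (head:  ^)

Answer: -3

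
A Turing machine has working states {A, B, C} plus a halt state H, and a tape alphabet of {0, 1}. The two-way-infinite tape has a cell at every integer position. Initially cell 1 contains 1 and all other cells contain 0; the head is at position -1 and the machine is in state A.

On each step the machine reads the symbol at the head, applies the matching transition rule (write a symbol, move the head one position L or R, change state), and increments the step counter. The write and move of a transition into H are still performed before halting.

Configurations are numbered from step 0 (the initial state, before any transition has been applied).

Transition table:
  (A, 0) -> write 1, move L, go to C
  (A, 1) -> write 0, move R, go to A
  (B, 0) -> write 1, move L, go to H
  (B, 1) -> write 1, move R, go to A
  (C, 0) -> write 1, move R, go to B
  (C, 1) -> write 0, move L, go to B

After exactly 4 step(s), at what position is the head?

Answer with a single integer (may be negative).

Step 1: in state A at pos -1, read 0 -> (A,0)->write 1,move L,goto C. Now: state=C, head=-2, tape[-3..2]=001010 (head:  ^)
Step 2: in state C at pos -2, read 0 -> (C,0)->write 1,move R,goto B. Now: state=B, head=-1, tape[-3..2]=011010 (head:   ^)
Step 3: in state B at pos -1, read 1 -> (B,1)->write 1,move R,goto A. Now: state=A, head=0, tape[-3..2]=011010 (head:    ^)
Step 4: in state A at pos 0, read 0 -> (A,0)->write 1,move L,goto C. Now: state=C, head=-1, tape[-3..2]=011110 (head:   ^)

Answer: -1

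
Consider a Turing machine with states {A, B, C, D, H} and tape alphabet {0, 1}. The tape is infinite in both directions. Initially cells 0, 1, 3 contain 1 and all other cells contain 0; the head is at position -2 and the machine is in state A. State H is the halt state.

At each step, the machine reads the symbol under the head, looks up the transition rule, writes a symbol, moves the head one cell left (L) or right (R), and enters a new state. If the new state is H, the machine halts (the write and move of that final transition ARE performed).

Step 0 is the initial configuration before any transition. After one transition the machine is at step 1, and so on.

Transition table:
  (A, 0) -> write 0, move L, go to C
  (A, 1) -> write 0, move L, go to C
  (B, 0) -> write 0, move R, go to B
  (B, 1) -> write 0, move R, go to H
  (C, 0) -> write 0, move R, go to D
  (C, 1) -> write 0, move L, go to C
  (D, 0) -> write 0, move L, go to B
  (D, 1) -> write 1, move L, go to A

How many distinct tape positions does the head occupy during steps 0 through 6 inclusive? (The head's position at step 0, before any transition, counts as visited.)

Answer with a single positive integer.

Answer: 4

Derivation:
Step 1: in state A at pos -2, read 0 -> (A,0)->write 0,move L,goto C. Now: state=C, head=-3, tape[-4..4]=000011010 (head:  ^)
Step 2: in state C at pos -3, read 0 -> (C,0)->write 0,move R,goto D. Now: state=D, head=-2, tape[-4..4]=000011010 (head:   ^)
Step 3: in state D at pos -2, read 0 -> (D,0)->write 0,move L,goto B. Now: state=B, head=-3, tape[-4..4]=000011010 (head:  ^)
Step 4: in state B at pos -3, read 0 -> (B,0)->write 0,move R,goto B. Now: state=B, head=-2, tape[-4..4]=000011010 (head:   ^)
Step 5: in state B at pos -2, read 0 -> (B,0)->write 0,move R,goto B. Now: state=B, head=-1, tape[-4..4]=000011010 (head:    ^)
Step 6: in state B at pos -1, read 0 -> (B,0)->write 0,move R,goto B. Now: state=B, head=0, tape[-4..4]=000011010 (head:     ^)
Head positions at steps 0..6: starting at -2, distinct positions visited = {-3, -2, -1, 0} -> 4 position(s)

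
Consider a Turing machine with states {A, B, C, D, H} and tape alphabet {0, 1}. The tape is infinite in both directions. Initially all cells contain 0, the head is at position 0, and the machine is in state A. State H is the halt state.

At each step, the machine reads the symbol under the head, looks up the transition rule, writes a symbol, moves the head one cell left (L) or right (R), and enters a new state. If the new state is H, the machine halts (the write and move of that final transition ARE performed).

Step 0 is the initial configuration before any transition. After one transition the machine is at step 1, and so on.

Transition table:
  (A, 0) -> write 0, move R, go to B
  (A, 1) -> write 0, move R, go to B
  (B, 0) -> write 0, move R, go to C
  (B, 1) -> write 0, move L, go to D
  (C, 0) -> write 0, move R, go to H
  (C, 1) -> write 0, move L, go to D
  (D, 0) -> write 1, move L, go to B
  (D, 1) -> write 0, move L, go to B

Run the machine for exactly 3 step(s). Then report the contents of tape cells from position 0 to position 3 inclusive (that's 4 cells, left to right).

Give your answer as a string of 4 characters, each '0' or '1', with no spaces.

Step 1: in state A at pos 0, read 0 -> (A,0)->write 0,move R,goto B. Now: state=B, head=1, tape[-1..2]=0000 (head:   ^)
Step 2: in state B at pos 1, read 0 -> (B,0)->write 0,move R,goto C. Now: state=C, head=2, tape[-1..3]=00000 (head:    ^)
Step 3: in state C at pos 2, read 0 -> (C,0)->write 0,move R,goto H. Now: state=H, head=3, tape[-1..4]=000000 (head:     ^)

Answer: 0000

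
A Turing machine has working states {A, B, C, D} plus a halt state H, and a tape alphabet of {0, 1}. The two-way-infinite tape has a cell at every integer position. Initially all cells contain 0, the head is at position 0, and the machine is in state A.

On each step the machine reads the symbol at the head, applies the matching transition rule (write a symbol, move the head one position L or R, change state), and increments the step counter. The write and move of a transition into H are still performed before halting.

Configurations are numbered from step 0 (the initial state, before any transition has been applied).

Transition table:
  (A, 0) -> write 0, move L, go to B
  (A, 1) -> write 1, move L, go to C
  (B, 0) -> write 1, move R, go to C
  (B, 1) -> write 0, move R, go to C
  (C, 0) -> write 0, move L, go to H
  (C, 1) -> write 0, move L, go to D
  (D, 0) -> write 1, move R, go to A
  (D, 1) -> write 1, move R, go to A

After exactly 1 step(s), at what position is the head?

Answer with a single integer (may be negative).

Answer: -1

Derivation:
Step 1: in state A at pos 0, read 0 -> (A,0)->write 0,move L,goto B. Now: state=B, head=-1, tape[-2..1]=0000 (head:  ^)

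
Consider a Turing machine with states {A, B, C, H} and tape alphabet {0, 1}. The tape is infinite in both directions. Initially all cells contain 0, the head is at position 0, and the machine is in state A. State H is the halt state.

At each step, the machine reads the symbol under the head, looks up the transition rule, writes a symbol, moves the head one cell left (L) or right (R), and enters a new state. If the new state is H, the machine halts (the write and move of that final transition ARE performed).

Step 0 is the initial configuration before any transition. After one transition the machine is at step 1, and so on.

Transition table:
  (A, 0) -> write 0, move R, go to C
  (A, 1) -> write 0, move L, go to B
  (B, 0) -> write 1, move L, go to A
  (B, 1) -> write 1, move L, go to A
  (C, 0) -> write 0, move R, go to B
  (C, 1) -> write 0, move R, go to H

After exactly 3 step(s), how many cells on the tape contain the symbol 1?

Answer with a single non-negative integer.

Answer: 1

Derivation:
Step 1: in state A at pos 0, read 0 -> (A,0)->write 0,move R,goto C. Now: state=C, head=1, tape[-1..2]=0000 (head:   ^)
Step 2: in state C at pos 1, read 0 -> (C,0)->write 0,move R,goto B. Now: state=B, head=2, tape[-1..3]=00000 (head:    ^)
Step 3: in state B at pos 2, read 0 -> (B,0)->write 1,move L,goto A. Now: state=A, head=1, tape[-1..3]=00010 (head:   ^)
Cells containing 1 after step 3: {2} -> 1 cell(s)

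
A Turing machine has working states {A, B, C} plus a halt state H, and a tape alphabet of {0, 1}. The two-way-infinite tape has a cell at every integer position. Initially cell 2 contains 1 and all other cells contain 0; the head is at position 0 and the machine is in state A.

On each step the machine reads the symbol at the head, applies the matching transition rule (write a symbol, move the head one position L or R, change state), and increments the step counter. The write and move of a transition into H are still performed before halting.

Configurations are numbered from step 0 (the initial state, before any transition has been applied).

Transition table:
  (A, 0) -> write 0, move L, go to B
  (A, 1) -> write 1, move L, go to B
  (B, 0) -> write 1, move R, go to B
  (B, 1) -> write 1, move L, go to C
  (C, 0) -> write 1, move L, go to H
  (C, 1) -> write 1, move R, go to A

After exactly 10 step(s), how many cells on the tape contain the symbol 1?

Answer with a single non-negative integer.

Step 1: in state A at pos 0, read 0 -> (A,0)->write 0,move L,goto B. Now: state=B, head=-1, tape[-2..3]=000010 (head:  ^)
Step 2: in state B at pos -1, read 0 -> (B,0)->write 1,move R,goto B. Now: state=B, head=0, tape[-2..3]=010010 (head:   ^)
Step 3: in state B at pos 0, read 0 -> (B,0)->write 1,move R,goto B. Now: state=B, head=1, tape[-2..3]=011010 (head:    ^)
Step 4: in state B at pos 1, read 0 -> (B,0)->write 1,move R,goto B. Now: state=B, head=2, tape[-2..3]=011110 (head:     ^)
Step 5: in state B at pos 2, read 1 -> (B,1)->write 1,move L,goto C. Now: state=C, head=1, tape[-2..3]=011110 (head:    ^)
Step 6: in state C at pos 1, read 1 -> (C,1)->write 1,move R,goto A. Now: state=A, head=2, tape[-2..3]=011110 (head:     ^)
Step 7: in state A at pos 2, read 1 -> (A,1)->write 1,move L,goto B. Now: state=B, head=1, tape[-2..3]=011110 (head:    ^)
Step 8: in state B at pos 1, read 1 -> (B,1)->write 1,move L,goto C. Now: state=C, head=0, tape[-2..3]=011110 (head:   ^)
Step 9: in state C at pos 0, read 1 -> (C,1)->write 1,move R,goto A. Now: state=A, head=1, tape[-2..3]=011110 (head:    ^)
Step 10: in state A at pos 1, read 1 -> (A,1)->write 1,move L,goto B. Now: state=B, head=0, tape[-2..3]=011110 (head:   ^)
Cells containing 1 after step 10: {-1, 0, 1, 2} -> 4 cell(s)

Answer: 4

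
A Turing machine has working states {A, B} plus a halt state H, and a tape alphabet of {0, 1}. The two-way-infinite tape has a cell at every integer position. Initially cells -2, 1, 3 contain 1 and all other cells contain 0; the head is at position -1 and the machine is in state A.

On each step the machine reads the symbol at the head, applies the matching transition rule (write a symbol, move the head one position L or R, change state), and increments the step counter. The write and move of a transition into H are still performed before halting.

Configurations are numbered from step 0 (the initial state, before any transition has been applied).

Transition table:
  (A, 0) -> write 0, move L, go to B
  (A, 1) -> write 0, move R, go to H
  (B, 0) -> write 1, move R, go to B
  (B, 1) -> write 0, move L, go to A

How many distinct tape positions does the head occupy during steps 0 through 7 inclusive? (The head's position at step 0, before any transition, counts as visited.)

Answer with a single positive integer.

Answer: 5

Derivation:
Step 1: in state A at pos -1, read 0 -> (A,0)->write 0,move L,goto B. Now: state=B, head=-2, tape[-3..4]=01001010 (head:  ^)
Step 2: in state B at pos -2, read 1 -> (B,1)->write 0,move L,goto A. Now: state=A, head=-3, tape[-4..4]=000001010 (head:  ^)
Step 3: in state A at pos -3, read 0 -> (A,0)->write 0,move L,goto B. Now: state=B, head=-4, tape[-5..4]=0000001010 (head:  ^)
Step 4: in state B at pos -4, read 0 -> (B,0)->write 1,move R,goto B. Now: state=B, head=-3, tape[-5..4]=0100001010 (head:   ^)
Step 5: in state B at pos -3, read 0 -> (B,0)->write 1,move R,goto B. Now: state=B, head=-2, tape[-5..4]=0110001010 (head:    ^)
Step 6: in state B at pos -2, read 0 -> (B,0)->write 1,move R,goto B. Now: state=B, head=-1, tape[-5..4]=0111001010 (head:     ^)
Step 7: in state B at pos -1, read 0 -> (B,0)->write 1,move R,goto B. Now: state=B, head=0, tape[-5..4]=0111101010 (head:      ^)
Head positions at steps 0..7: starting at -1, distinct positions visited = {-4, -3, -2, -1, 0} -> 5 position(s)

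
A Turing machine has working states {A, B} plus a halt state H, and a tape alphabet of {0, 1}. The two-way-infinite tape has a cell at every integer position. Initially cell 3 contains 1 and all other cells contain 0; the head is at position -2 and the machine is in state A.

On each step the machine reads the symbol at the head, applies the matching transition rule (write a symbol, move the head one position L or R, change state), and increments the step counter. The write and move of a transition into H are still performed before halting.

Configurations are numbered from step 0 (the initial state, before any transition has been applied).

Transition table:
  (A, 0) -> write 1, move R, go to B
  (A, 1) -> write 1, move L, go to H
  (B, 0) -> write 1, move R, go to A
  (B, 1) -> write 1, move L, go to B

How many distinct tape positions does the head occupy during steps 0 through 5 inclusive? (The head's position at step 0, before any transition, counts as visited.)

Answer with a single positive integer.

Answer: 6

Derivation:
Step 1: in state A at pos -2, read 0 -> (A,0)->write 1,move R,goto B. Now: state=B, head=-1, tape[-3..4]=01000010 (head:   ^)
Step 2: in state B at pos -1, read 0 -> (B,0)->write 1,move R,goto A. Now: state=A, head=0, tape[-3..4]=01100010 (head:    ^)
Step 3: in state A at pos 0, read 0 -> (A,0)->write 1,move R,goto B. Now: state=B, head=1, tape[-3..4]=01110010 (head:     ^)
Step 4: in state B at pos 1, read 0 -> (B,0)->write 1,move R,goto A. Now: state=A, head=2, tape[-3..4]=01111010 (head:      ^)
Step 5: in state A at pos 2, read 0 -> (A,0)->write 1,move R,goto B. Now: state=B, head=3, tape[-3..4]=01111110 (head:       ^)
Head positions at steps 0..5: starting at -2, distinct positions visited = {-2, -1, 0, 1, 2, 3} -> 6 position(s)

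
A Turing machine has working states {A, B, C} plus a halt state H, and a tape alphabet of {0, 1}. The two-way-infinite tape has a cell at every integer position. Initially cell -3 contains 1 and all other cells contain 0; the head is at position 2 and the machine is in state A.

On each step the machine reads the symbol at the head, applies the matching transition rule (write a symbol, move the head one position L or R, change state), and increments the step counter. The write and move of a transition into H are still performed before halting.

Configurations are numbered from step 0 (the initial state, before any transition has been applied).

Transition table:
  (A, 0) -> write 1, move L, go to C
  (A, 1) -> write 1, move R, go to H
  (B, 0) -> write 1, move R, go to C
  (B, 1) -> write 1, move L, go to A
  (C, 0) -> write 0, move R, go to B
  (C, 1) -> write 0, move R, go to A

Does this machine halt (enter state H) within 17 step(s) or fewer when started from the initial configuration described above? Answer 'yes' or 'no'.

Step 1: in state A at pos 2, read 0 -> (A,0)->write 1,move L,goto C. Now: state=C, head=1, tape[-4..3]=01000010 (head:      ^)
Step 2: in state C at pos 1, read 0 -> (C,0)->write 0,move R,goto B. Now: state=B, head=2, tape[-4..3]=01000010 (head:       ^)
Step 3: in state B at pos 2, read 1 -> (B,1)->write 1,move L,goto A. Now: state=A, head=1, tape[-4..3]=01000010 (head:      ^)
Step 4: in state A at pos 1, read 0 -> (A,0)->write 1,move L,goto C. Now: state=C, head=0, tape[-4..3]=01000110 (head:     ^)
Step 5: in state C at pos 0, read 0 -> (C,0)->write 0,move R,goto B. Now: state=B, head=1, tape[-4..3]=01000110 (head:      ^)
Step 6: in state B at pos 1, read 1 -> (B,1)->write 1,move L,goto A. Now: state=A, head=0, tape[-4..3]=01000110 (head:     ^)
Step 7: in state A at pos 0, read 0 -> (A,0)->write 1,move L,goto C. Now: state=C, head=-1, tape[-4..3]=01001110 (head:    ^)
Step 8: in state C at pos -1, read 0 -> (C,0)->write 0,move R,goto B. Now: state=B, head=0, tape[-4..3]=01001110 (head:     ^)
Step 9: in state B at pos 0, read 1 -> (B,1)->write 1,move L,goto A. Now: state=A, head=-1, tape[-4..3]=01001110 (head:    ^)
Step 10: in state A at pos -1, read 0 -> (A,0)->write 1,move L,goto C. Now: state=C, head=-2, tape[-4..3]=01011110 (head:   ^)
Step 11: in state C at pos -2, read 0 -> (C,0)->write 0,move R,goto B. Now: state=B, head=-1, tape[-4..3]=01011110 (head:    ^)
Step 12: in state B at pos -1, read 1 -> (B,1)->write 1,move L,goto A. Now: state=A, head=-2, tape[-4..3]=01011110 (head:   ^)
Step 13: in state A at pos -2, read 0 -> (A,0)->write 1,move L,goto C. Now: state=C, head=-3, tape[-4..3]=01111110 (head:  ^)
Step 14: in state C at pos -3, read 1 -> (C,1)->write 0,move R,goto A. Now: state=A, head=-2, tape[-4..3]=00111110 (head:   ^)
Step 15: in state A at pos -2, read 1 -> (A,1)->write 1,move R,goto H. Now: state=H, head=-1, tape[-4..3]=00111110 (head:    ^)
State H reached at step 15; 15 <= 17 -> yes

Answer: yes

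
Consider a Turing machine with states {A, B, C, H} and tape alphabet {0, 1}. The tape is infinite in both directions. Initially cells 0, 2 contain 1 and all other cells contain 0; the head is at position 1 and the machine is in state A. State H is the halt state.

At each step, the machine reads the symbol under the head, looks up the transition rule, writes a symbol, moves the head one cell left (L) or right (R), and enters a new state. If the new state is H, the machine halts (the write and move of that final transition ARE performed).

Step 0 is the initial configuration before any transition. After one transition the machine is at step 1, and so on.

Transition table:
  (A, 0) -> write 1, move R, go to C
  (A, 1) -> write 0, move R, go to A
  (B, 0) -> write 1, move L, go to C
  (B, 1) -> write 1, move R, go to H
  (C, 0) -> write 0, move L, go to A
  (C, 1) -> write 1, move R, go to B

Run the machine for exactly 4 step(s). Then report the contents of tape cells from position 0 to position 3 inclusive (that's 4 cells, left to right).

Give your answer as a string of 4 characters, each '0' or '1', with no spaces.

Step 1: in state A at pos 1, read 0 -> (A,0)->write 1,move R,goto C. Now: state=C, head=2, tape[-1..3]=01110 (head:    ^)
Step 2: in state C at pos 2, read 1 -> (C,1)->write 1,move R,goto B. Now: state=B, head=3, tape[-1..4]=011100 (head:     ^)
Step 3: in state B at pos 3, read 0 -> (B,0)->write 1,move L,goto C. Now: state=C, head=2, tape[-1..4]=011110 (head:    ^)
Step 4: in state C at pos 2, read 1 -> (C,1)->write 1,move R,goto B. Now: state=B, head=3, tape[-1..4]=011110 (head:     ^)

Answer: 1111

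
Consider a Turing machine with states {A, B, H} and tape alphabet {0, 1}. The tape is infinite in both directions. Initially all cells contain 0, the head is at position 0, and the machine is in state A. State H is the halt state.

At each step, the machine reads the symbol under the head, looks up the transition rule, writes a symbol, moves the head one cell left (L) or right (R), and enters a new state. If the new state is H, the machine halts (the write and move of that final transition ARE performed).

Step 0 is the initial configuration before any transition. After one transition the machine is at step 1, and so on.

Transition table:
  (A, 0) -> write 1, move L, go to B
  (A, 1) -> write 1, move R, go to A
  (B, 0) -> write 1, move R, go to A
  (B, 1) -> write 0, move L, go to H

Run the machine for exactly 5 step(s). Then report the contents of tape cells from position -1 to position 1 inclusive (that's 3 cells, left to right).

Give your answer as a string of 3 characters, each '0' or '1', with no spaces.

Answer: 101

Derivation:
Step 1: in state A at pos 0, read 0 -> (A,0)->write 1,move L,goto B. Now: state=B, head=-1, tape[-2..1]=0010 (head:  ^)
Step 2: in state B at pos -1, read 0 -> (B,0)->write 1,move R,goto A. Now: state=A, head=0, tape[-2..1]=0110 (head:   ^)
Step 3: in state A at pos 0, read 1 -> (A,1)->write 1,move R,goto A. Now: state=A, head=1, tape[-2..2]=01100 (head:    ^)
Step 4: in state A at pos 1, read 0 -> (A,0)->write 1,move L,goto B. Now: state=B, head=0, tape[-2..2]=01110 (head:   ^)
Step 5: in state B at pos 0, read 1 -> (B,1)->write 0,move L,goto H. Now: state=H, head=-1, tape[-2..2]=01010 (head:  ^)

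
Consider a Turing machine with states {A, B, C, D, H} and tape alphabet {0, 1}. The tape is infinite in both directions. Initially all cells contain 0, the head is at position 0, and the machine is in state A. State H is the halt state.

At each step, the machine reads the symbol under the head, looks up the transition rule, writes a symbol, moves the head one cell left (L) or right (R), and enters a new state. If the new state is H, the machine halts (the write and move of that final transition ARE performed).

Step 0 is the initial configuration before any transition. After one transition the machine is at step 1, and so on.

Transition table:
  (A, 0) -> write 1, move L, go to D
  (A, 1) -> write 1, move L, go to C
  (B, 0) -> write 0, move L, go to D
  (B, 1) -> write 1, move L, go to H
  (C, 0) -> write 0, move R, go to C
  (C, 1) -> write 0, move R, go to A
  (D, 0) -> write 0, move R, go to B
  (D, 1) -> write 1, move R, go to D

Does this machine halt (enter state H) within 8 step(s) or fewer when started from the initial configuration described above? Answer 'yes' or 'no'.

Answer: yes

Derivation:
Step 1: in state A at pos 0, read 0 -> (A,0)->write 1,move L,goto D. Now: state=D, head=-1, tape[-2..1]=0010 (head:  ^)
Step 2: in state D at pos -1, read 0 -> (D,0)->write 0,move R,goto B. Now: state=B, head=0, tape[-2..1]=0010 (head:   ^)
Step 3: in state B at pos 0, read 1 -> (B,1)->write 1,move L,goto H. Now: state=H, head=-1, tape[-2..1]=0010 (head:  ^)
State H reached at step 3; 3 <= 8 -> yes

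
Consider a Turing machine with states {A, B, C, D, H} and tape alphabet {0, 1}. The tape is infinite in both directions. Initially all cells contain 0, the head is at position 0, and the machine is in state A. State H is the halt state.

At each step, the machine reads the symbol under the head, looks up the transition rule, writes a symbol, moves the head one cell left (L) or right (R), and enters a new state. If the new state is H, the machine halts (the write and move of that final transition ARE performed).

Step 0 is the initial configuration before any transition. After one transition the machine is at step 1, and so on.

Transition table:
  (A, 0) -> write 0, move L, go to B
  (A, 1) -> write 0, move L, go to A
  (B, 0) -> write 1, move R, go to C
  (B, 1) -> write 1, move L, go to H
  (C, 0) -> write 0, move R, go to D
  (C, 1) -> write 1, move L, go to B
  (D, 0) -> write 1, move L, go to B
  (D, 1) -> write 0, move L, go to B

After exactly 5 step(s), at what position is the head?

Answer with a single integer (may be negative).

Answer: 1

Derivation:
Step 1: in state A at pos 0, read 0 -> (A,0)->write 0,move L,goto B. Now: state=B, head=-1, tape[-2..1]=0000 (head:  ^)
Step 2: in state B at pos -1, read 0 -> (B,0)->write 1,move R,goto C. Now: state=C, head=0, tape[-2..1]=0100 (head:   ^)
Step 3: in state C at pos 0, read 0 -> (C,0)->write 0,move R,goto D. Now: state=D, head=1, tape[-2..2]=01000 (head:    ^)
Step 4: in state D at pos 1, read 0 -> (D,0)->write 1,move L,goto B. Now: state=B, head=0, tape[-2..2]=01010 (head:   ^)
Step 5: in state B at pos 0, read 0 -> (B,0)->write 1,move R,goto C. Now: state=C, head=1, tape[-2..2]=01110 (head:    ^)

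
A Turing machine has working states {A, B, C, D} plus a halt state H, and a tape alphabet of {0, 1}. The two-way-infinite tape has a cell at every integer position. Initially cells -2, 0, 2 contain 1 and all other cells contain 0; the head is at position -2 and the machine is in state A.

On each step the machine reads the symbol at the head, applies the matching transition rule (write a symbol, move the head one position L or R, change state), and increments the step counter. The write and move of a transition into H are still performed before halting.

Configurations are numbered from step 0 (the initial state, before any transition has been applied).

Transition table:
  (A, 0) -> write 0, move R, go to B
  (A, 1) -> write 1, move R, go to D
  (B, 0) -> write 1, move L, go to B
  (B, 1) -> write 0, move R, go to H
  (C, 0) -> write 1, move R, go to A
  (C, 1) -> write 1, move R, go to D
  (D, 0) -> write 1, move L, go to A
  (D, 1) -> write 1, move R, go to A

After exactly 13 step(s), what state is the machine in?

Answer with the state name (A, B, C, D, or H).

Step 1: in state A at pos -2, read 1 -> (A,1)->write 1,move R,goto D. Now: state=D, head=-1, tape[-3..3]=0101010 (head:   ^)
Step 2: in state D at pos -1, read 0 -> (D,0)->write 1,move L,goto A. Now: state=A, head=-2, tape[-3..3]=0111010 (head:  ^)
Step 3: in state A at pos -2, read 1 -> (A,1)->write 1,move R,goto D. Now: state=D, head=-1, tape[-3..3]=0111010 (head:   ^)
Step 4: in state D at pos -1, read 1 -> (D,1)->write 1,move R,goto A. Now: state=A, head=0, tape[-3..3]=0111010 (head:    ^)
Step 5: in state A at pos 0, read 1 -> (A,1)->write 1,move R,goto D. Now: state=D, head=1, tape[-3..3]=0111010 (head:     ^)
Step 6: in state D at pos 1, read 0 -> (D,0)->write 1,move L,goto A. Now: state=A, head=0, tape[-3..3]=0111110 (head:    ^)
Step 7: in state A at pos 0, read 1 -> (A,1)->write 1,move R,goto D. Now: state=D, head=1, tape[-3..3]=0111110 (head:     ^)
Step 8: in state D at pos 1, read 1 -> (D,1)->write 1,move R,goto A. Now: state=A, head=2, tape[-3..3]=0111110 (head:      ^)
Step 9: in state A at pos 2, read 1 -> (A,1)->write 1,move R,goto D. Now: state=D, head=3, tape[-3..4]=01111100 (head:       ^)
Step 10: in state D at pos 3, read 0 -> (D,0)->write 1,move L,goto A. Now: state=A, head=2, tape[-3..4]=01111110 (head:      ^)
Step 11: in state A at pos 2, read 1 -> (A,1)->write 1,move R,goto D. Now: state=D, head=3, tape[-3..4]=01111110 (head:       ^)
Step 12: in state D at pos 3, read 1 -> (D,1)->write 1,move R,goto A. Now: state=A, head=4, tape[-3..5]=011111100 (head:        ^)
Step 13: in state A at pos 4, read 0 -> (A,0)->write 0,move R,goto B. Now: state=B, head=5, tape[-3..6]=0111111000 (head:         ^)

Answer: B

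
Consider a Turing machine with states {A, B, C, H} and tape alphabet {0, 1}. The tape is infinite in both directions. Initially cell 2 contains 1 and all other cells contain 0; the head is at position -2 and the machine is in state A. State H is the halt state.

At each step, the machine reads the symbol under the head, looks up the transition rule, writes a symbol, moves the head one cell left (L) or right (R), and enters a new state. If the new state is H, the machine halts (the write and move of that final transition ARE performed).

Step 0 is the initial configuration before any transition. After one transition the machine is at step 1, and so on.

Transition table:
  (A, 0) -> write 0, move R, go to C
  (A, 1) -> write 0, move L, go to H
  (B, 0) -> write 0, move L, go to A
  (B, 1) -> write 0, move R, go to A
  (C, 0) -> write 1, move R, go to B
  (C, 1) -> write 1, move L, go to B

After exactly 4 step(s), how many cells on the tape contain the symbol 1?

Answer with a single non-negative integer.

Answer: 1

Derivation:
Step 1: in state A at pos -2, read 0 -> (A,0)->write 0,move R,goto C. Now: state=C, head=-1, tape[-3..3]=0000010 (head:   ^)
Step 2: in state C at pos -1, read 0 -> (C,0)->write 1,move R,goto B. Now: state=B, head=0, tape[-3..3]=0010010 (head:    ^)
Step 3: in state B at pos 0, read 0 -> (B,0)->write 0,move L,goto A. Now: state=A, head=-1, tape[-3..3]=0010010 (head:   ^)
Step 4: in state A at pos -1, read 1 -> (A,1)->write 0,move L,goto H. Now: state=H, head=-2, tape[-3..3]=0000010 (head:  ^)
Cells containing 1 after step 4: {2} -> 1 cell(s)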